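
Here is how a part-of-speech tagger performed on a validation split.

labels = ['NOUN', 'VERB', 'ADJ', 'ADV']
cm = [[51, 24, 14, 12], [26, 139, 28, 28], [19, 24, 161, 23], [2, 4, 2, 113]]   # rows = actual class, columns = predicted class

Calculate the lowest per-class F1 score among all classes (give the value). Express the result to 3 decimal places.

0.513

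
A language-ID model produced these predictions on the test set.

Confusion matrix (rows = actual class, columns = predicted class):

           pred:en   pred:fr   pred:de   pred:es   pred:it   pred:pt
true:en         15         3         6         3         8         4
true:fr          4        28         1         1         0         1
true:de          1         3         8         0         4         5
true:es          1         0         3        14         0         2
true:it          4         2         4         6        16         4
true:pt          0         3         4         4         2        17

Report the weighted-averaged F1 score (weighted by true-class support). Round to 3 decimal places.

Per-class F1 score (2·TP/(2·TP+FP+FN)):
  en: TP=15, FP=4+1+1+4+0=10, FN=3+6+3+8+4=24 → 30/64 = 0.4688
  fr: TP=28, FP=3+3+0+2+3=11, FN=4+1+1+0+1=7 → 56/74 = 0.7568
  de: TP=8, FP=6+1+3+4+4=18, FN=1+3+0+4+5=13 → 16/47 = 0.3404
  es: TP=14, FP=3+1+0+6+4=14, FN=1+0+3+0+2=6 → 28/48 = 0.5833
  it: TP=16, FP=8+0+4+0+2=14, FN=4+2+4+6+4=20 → 32/66 = 0.4848
  pt: TP=17, FP=4+1+5+2+4=16, FN=0+3+4+4+2=13 → 34/63 = 0.5397
Weighted-F1 score = Σ (supportᵢ/N)·F1 scoreᵢ with N=181: (39/181)·0.4688 + (35/181)·0.7568 + (21/181)·0.3404 + (20/181)·0.5833 + (36/181)·0.4848 + (30/181)·0.5397 = 0.537

0.537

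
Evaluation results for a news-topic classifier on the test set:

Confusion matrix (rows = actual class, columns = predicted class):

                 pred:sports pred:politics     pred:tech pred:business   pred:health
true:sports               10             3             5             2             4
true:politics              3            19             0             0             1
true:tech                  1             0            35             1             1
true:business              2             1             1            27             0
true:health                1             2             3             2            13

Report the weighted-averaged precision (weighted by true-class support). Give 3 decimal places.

0.747

Per-class precision (TP/(TP+FP)):
  sports: TP=10, FP=3+1+2+1=7 → 10/17 = 0.5882
  politics: TP=19, FP=3+0+1+2=6 → 19/25 = 0.7600
  tech: TP=35, FP=5+0+1+3=9 → 35/44 = 0.7955
  business: TP=27, FP=2+0+1+2=5 → 27/32 = 0.8438
  health: TP=13, FP=4+1+1+0=6 → 13/19 = 0.6842
Weighted-precision = Σ (supportᵢ/N)·precisionᵢ with N=137: (24/137)·0.5882 + (23/137)·0.7600 + (38/137)·0.7955 + (31/137)·0.8438 + (21/137)·0.6842 = 0.747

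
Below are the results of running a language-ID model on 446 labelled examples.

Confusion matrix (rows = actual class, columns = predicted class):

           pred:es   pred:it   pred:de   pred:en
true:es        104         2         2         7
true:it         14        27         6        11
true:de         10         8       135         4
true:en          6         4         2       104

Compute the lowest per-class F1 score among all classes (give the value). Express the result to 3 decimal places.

Per-class F1 score (2·TP/(2·TP+FP+FN)):
  es: TP=104, FP=14+10+6=30, FN=2+2+7=11 → 208/249 = 0.8353
  it: TP=27, FP=2+8+4=14, FN=14+6+11=31 → 54/99 = 0.5455
  de: TP=135, FP=2+6+2=10, FN=10+8+4=22 → 270/302 = 0.8940
  en: TP=104, FP=7+11+4=22, FN=6+4+2=12 → 208/242 = 0.8595
Lowest is class 'it' with F1 score = 0.545.

0.545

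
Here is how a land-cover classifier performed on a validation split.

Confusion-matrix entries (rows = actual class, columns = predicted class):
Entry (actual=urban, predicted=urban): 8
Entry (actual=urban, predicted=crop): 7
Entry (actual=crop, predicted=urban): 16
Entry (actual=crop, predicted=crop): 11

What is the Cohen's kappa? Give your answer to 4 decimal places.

-0.0523

Observed agreement pₒ = trace/N = 19/42 = 0.45238
Expected agreement pₑ = Σ (rowᵢ·colᵢ)/N² = (15·24 + 27·18)/42² = 0.47959
κ = (pₒ − pₑ)/(1 − pₑ) = (0.45238 − 0.47959)/(1 − 0.47959) = -0.0523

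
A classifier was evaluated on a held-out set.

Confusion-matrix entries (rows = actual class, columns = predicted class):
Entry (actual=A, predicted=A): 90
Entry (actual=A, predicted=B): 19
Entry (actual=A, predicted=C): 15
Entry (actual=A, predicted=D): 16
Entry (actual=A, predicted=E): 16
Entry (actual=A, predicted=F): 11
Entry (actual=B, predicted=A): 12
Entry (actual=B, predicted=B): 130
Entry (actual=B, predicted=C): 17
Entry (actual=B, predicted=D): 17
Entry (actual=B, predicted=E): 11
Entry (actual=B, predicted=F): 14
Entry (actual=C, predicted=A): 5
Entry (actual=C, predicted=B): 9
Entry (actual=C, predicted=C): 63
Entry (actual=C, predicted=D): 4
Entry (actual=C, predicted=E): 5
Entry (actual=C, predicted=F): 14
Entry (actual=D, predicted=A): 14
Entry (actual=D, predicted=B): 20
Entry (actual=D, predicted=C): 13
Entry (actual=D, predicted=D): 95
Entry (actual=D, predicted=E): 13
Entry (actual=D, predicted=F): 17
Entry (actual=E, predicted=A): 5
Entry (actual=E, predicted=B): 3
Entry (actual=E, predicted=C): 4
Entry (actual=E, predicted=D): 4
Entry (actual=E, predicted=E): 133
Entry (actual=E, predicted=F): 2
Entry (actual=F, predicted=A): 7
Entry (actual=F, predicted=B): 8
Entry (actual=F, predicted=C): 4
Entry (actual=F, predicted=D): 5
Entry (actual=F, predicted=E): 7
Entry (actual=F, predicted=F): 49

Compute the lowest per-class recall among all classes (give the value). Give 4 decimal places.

Per-class recall (TP/(TP+FN)):
  A: TP=90, FN=19+15+16+16+11=77 → 90/167 = 0.53892
  B: TP=130, FN=12+17+17+11+14=71 → 130/201 = 0.64677
  C: TP=63, FN=5+9+4+5+14=37 → 63/100 = 0.63000
  D: TP=95, FN=14+20+13+13+17=77 → 95/172 = 0.55233
  E: TP=133, FN=5+3+4+4+2=18 → 133/151 = 0.88079
  F: TP=49, FN=7+8+4+5+7=31 → 49/80 = 0.61250
Lowest is class 'A' with recall = 0.5389.

0.5389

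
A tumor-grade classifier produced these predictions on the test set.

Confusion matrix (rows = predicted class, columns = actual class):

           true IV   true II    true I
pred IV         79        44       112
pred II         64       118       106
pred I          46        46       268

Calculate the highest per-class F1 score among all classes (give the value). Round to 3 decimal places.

Per-class F1 score (2·TP/(2·TP+FP+FN)):
  IV: TP=79, FP=44+112=156, FN=64+46=110 → 158/424 = 0.3726
  II: TP=118, FP=64+106=170, FN=44+46=90 → 236/496 = 0.4758
  I: TP=268, FP=46+46=92, FN=112+106=218 → 536/846 = 0.6336
Highest is class 'I' with F1 score = 0.634.

0.634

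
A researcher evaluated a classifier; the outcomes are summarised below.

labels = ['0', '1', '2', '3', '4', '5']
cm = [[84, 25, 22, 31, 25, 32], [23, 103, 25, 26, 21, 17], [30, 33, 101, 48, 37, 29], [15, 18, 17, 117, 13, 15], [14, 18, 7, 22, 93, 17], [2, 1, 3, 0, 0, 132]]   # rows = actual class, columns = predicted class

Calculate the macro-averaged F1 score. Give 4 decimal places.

0.5205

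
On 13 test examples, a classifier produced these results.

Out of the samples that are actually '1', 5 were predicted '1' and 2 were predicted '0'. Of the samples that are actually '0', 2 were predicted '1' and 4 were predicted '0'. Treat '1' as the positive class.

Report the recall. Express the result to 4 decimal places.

Recall = TP/(TP+FN) = 5/(5+2) = 5/7 = 0.7143

0.7143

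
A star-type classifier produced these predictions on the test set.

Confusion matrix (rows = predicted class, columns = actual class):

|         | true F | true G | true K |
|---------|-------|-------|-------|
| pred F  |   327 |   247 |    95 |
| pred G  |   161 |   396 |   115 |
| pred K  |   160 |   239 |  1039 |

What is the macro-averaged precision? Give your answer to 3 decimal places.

Per-class precision (TP/(TP+FP)):
  F: TP=327, FP=247+95=342 → 327/669 = 0.4888
  G: TP=396, FP=161+115=276 → 396/672 = 0.5893
  K: TP=1039, FP=160+239=399 → 1039/1438 = 0.7225
Macro-precision = mean = (0.4888 + 0.5893 + 0.7225) / 3 = 0.600

0.600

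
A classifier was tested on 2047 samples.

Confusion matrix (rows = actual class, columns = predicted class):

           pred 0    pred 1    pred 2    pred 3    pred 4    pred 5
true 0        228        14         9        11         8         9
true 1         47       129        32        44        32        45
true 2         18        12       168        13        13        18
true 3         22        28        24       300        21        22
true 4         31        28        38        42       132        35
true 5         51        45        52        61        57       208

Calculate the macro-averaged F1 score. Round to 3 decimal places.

0.560

Per-class F1 score (2·TP/(2·TP+FP+FN)):
  0: TP=228, FP=47+18+22+31+51=169, FN=14+9+11+8+9=51 → 456/676 = 0.6746
  1: TP=129, FP=14+12+28+28+45=127, FN=47+32+44+32+45=200 → 258/585 = 0.4410
  2: TP=168, FP=9+32+24+38+52=155, FN=18+12+13+13+18=74 → 336/565 = 0.5947
  3: TP=300, FP=11+44+13+42+61=171, FN=22+28+24+21+22=117 → 600/888 = 0.6757
  4: TP=132, FP=8+32+13+21+57=131, FN=31+28+38+42+35=174 → 264/569 = 0.4640
  5: TP=208, FP=9+45+18+22+35=129, FN=51+45+52+61+57=266 → 416/811 = 0.5129
Macro-F1 score = mean = (0.6746 + 0.4410 + 0.5947 + 0.6757 + 0.4640 + 0.5129) / 6 = 0.560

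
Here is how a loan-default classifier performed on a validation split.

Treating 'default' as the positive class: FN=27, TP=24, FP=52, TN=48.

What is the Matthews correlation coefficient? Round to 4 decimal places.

-0.0467

MCC = (TP·TN − FP·FN) / √((TP+FP)(TP+FN)(TN+FP)(TN+FN))
Numerator = 24·48 − 52·27 = -252
Denominator = √(76·51·100·75) = √29070000 = 5391.6602
MCC = -252 / 5391.6602 = -0.0467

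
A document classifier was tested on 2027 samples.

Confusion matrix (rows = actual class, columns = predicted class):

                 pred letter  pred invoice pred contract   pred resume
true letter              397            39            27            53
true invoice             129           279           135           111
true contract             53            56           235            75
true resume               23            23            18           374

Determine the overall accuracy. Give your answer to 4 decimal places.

0.6339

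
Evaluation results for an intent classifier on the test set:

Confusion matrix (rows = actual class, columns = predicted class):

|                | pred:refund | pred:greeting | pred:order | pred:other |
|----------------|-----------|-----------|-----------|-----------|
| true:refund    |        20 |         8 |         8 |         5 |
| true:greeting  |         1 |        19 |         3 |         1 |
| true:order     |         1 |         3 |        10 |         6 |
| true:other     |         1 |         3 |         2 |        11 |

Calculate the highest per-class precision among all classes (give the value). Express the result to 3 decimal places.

0.870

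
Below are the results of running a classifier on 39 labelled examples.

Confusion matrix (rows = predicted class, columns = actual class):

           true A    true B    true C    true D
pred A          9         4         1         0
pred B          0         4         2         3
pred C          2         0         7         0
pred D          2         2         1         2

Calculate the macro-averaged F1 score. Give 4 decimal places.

0.5303

Per-class F1 score (2·TP/(2·TP+FP+FN)):
  A: TP=9, FP=4+1+0=5, FN=0+2+2=4 → 18/27 = 0.66667
  B: TP=4, FP=0+2+3=5, FN=4+0+2=6 → 8/19 = 0.42105
  C: TP=7, FP=2+0+0=2, FN=1+2+1=4 → 14/20 = 0.70000
  D: TP=2, FP=2+2+1=5, FN=0+3+0=3 → 4/12 = 0.33333
Macro-F1 score = mean = (0.66667 + 0.42105 + 0.70000 + 0.33333) / 4 = 0.5303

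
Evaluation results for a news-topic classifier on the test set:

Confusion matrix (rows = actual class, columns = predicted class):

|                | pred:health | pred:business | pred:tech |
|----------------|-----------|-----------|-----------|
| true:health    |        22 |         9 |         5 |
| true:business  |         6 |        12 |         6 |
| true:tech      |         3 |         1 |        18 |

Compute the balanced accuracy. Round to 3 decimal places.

Balanced accuracy = mean of per-class recall.
  health: recall = 22/36 = 0.6111
  business: recall = 12/24 = 0.5000
  tech: recall = 18/22 = 0.8182
Mean = (0.6111 + 0.5000 + 0.8182) / 3 = 0.643

0.643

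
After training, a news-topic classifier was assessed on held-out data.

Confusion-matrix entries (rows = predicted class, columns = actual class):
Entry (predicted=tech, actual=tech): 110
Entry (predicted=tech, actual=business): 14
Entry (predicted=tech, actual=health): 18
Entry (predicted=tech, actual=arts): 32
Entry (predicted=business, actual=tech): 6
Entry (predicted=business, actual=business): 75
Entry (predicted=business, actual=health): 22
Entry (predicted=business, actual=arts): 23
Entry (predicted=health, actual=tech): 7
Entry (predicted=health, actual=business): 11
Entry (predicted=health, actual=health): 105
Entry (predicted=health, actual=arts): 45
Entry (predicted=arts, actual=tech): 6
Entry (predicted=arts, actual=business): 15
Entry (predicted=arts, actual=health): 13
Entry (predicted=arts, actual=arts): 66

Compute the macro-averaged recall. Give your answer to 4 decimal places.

Per-class recall (TP/(TP+FN)):
  tech: TP=110, FN=6+7+6=19 → 110/129 = 0.85271
  business: TP=75, FN=14+11+15=40 → 75/115 = 0.65217
  health: TP=105, FN=18+22+13=53 → 105/158 = 0.66456
  arts: TP=66, FN=32+23+45=100 → 66/166 = 0.39759
Macro-recall = mean = (0.85271 + 0.65217 + 0.66456 + 0.39759) / 4 = 0.6418

0.6418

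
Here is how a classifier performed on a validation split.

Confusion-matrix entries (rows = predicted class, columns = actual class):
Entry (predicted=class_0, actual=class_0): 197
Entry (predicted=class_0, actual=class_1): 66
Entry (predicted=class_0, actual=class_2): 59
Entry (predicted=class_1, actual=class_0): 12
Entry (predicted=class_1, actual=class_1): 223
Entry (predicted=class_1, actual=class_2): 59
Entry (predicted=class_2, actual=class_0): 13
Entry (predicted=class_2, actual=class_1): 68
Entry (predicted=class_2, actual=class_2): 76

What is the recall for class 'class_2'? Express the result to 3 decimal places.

Take TP from the diagonal, FP from the rest of the 'class_2' prediction marginal, FN from the rest of the 'class_2' actual marginal.
recall = TP/(TP+FN).
class_2: TP=76, FN=59+59=118 → 76/194 = 0.3918

0.392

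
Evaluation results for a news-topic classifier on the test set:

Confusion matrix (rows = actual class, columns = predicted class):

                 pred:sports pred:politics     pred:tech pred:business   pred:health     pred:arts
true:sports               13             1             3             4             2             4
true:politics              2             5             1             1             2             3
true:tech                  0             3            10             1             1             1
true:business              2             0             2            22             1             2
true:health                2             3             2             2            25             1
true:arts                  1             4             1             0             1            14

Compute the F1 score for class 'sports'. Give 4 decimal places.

Take TP from the diagonal, FP from the rest of the 'sports' prediction marginal, FN from the rest of the 'sports' actual marginal.
F1 score = 2·TP/(2·TP+FP+FN).
sports: TP=13, FP=2+0+2+2+1=7, FN=1+3+4+2+4=14 → 26/47 = 0.55319

0.5532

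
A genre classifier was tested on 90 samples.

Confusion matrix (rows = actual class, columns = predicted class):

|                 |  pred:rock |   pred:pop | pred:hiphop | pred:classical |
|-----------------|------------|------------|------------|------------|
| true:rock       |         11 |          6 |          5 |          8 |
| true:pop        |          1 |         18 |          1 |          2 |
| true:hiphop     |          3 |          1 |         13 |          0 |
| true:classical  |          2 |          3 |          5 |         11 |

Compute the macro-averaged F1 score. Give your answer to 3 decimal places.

Per-class F1 score (2·TP/(2·TP+FP+FN)):
  rock: TP=11, FP=1+3+2=6, FN=6+5+8=19 → 22/47 = 0.4681
  pop: TP=18, FP=6+1+3=10, FN=1+1+2=4 → 36/50 = 0.7200
  hiphop: TP=13, FP=5+1+5=11, FN=3+1+0=4 → 26/41 = 0.6341
  classical: TP=11, FP=8+2+0=10, FN=2+3+5=10 → 22/42 = 0.5238
Macro-F1 score = mean = (0.4681 + 0.7200 + 0.6341 + 0.5238) / 4 = 0.587

0.587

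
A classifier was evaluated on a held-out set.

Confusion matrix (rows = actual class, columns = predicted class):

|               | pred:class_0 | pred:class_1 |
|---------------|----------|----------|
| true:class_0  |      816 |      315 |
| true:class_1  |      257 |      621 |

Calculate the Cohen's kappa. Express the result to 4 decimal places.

0.4256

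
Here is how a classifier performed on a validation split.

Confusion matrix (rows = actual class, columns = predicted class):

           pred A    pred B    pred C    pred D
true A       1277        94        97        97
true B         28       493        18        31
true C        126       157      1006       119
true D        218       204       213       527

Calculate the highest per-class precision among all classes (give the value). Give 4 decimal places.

Per-class precision (TP/(TP+FP)):
  A: TP=1277, FP=28+126+218=372 → 1277/1649 = 0.77441
  B: TP=493, FP=94+157+204=455 → 493/948 = 0.52004
  C: TP=1006, FP=97+18+213=328 → 1006/1334 = 0.75412
  D: TP=527, FP=97+31+119=247 → 527/774 = 0.68088
Highest is class 'A' with precision = 0.7744.

0.7744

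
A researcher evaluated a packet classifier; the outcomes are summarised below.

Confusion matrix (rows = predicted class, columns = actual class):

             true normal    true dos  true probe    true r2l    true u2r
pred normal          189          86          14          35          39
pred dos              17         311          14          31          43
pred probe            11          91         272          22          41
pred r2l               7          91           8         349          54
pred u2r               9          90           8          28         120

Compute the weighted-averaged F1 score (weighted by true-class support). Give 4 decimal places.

Per-class F1 score (2·TP/(2·TP+FP+FN)):
  normal: TP=189, FP=86+14+35+39=174, FN=17+11+7+9=44 → 378/596 = 0.63423
  dos: TP=311, FP=17+14+31+43=105, FN=86+91+91+90=358 → 622/1085 = 0.57327
  probe: TP=272, FP=11+91+22+41=165, FN=14+14+8+8=44 → 544/753 = 0.72244
  r2l: TP=349, FP=7+91+8+54=160, FN=35+31+22+28=116 → 698/974 = 0.71663
  u2r: TP=120, FP=9+90+8+28=135, FN=39+43+41+54=177 → 240/552 = 0.43478
Weighted-F1 score = Σ (supportᵢ/N)·F1 scoreᵢ with N=1980: (233/1980)·0.63423 + (669/1980)·0.57327 + (316/1980)·0.72244 + (465/1980)·0.71663 + (297/1980)·0.43478 = 0.6171

0.6171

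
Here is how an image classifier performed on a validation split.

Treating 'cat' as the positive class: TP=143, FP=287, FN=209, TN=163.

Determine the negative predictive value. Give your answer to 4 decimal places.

NPV = TN/(TN+FN) = 163/(163+209) = 0.4382

0.4382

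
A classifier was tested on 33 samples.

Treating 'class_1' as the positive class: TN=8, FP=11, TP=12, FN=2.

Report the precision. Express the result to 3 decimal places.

Precision = TP/(TP+FP) = 12/(12+11) = 12/23 = 0.522

0.522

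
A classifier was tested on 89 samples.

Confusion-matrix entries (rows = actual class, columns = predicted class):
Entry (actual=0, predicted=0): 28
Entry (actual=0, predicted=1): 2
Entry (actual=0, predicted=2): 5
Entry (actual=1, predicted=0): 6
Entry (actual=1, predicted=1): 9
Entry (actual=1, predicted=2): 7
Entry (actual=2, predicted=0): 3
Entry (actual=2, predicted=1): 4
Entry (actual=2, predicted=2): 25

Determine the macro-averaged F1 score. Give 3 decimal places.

0.663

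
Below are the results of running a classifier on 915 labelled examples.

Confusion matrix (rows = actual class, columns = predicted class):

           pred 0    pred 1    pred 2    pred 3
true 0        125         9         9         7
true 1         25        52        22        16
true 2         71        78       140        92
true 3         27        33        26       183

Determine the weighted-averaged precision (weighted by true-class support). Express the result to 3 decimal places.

0.597

Per-class precision (TP/(TP+FP)):
  0: TP=125, FP=25+71+27=123 → 125/248 = 0.5040
  1: TP=52, FP=9+78+33=120 → 52/172 = 0.3023
  2: TP=140, FP=9+22+26=57 → 140/197 = 0.7107
  3: TP=183, FP=7+16+92=115 → 183/298 = 0.6141
Weighted-precision = Σ (supportᵢ/N)·precisionᵢ with N=915: (150/915)·0.5040 + (115/915)·0.3023 + (381/915)·0.7107 + (269/915)·0.6141 = 0.597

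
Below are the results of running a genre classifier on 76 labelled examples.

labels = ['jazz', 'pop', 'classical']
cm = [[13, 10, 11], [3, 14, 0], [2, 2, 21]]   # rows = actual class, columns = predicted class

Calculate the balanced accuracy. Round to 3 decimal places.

0.682

Balanced accuracy = mean of per-class recall.
  jazz: recall = 13/34 = 0.3824
  pop: recall = 14/17 = 0.8235
  classical: recall = 21/25 = 0.8400
Mean = (0.3824 + 0.8235 + 0.8400) / 3 = 0.682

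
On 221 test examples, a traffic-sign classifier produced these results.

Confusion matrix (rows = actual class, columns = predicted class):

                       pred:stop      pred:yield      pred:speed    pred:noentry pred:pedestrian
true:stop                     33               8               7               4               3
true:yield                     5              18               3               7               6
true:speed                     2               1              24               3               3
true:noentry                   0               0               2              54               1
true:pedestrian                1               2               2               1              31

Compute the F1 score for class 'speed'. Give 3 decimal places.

0.676

One-vs-rest for 'speed': TP = diagonal; FP = other classes predicted 'speed'; FN = 'speed' predicted as other.
F1 score = 2·TP/(2·TP+FP+FN).
speed: TP=24, FP=7+3+2+2=14, FN=2+1+3+3=9 → 48/71 = 0.6761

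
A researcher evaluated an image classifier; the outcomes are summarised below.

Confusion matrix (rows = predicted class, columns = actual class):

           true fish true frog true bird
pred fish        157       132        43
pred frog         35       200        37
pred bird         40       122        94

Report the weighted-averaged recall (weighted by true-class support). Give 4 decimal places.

Per-class recall (TP/(TP+FN)):
  fish: TP=157, FN=35+40=75 → 157/232 = 0.67672
  frog: TP=200, FN=132+122=254 → 200/454 = 0.44053
  bird: TP=94, FN=43+37=80 → 94/174 = 0.54023
Weighted-recall = Σ (supportᵢ/N)·recallᵢ with N=860: (232/860)·0.67672 + (454/860)·0.44053 + (174/860)·0.54023 = 0.5244

0.5244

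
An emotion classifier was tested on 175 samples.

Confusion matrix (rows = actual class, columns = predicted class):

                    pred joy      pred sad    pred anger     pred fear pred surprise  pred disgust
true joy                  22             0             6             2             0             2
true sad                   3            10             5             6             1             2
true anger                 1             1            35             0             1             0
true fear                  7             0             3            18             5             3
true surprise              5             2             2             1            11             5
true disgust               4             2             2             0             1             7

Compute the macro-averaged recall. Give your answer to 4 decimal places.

0.5566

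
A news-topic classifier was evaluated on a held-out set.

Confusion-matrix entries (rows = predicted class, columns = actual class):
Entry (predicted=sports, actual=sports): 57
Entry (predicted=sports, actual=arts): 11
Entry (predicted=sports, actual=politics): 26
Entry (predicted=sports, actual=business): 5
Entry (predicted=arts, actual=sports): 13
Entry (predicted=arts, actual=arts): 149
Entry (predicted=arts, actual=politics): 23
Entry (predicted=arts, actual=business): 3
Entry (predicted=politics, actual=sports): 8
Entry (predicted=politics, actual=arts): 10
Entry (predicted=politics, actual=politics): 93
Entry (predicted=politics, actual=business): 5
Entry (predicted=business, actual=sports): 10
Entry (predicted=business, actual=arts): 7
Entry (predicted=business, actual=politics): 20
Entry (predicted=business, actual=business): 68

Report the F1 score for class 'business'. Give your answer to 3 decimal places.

0.731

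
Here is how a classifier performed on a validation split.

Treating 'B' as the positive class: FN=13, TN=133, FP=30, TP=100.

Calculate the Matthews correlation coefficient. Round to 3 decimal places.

0.690

MCC = (TP·TN − FP·FN) / √((TP+FP)(TP+FN)(TN+FP)(TN+FN))
Numerator = 100·133 − 30·13 = 12910
Denominator = √(130·113·163·146) = √349592620 = 18697.3961
MCC = 12910 / 18697.3961 = 0.690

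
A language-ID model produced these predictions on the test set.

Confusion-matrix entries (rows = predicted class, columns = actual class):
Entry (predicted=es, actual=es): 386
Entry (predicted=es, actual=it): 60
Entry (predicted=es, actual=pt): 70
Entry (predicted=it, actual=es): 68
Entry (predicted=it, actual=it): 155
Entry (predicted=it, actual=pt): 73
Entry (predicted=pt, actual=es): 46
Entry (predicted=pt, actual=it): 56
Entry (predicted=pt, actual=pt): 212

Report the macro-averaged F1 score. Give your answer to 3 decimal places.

0.647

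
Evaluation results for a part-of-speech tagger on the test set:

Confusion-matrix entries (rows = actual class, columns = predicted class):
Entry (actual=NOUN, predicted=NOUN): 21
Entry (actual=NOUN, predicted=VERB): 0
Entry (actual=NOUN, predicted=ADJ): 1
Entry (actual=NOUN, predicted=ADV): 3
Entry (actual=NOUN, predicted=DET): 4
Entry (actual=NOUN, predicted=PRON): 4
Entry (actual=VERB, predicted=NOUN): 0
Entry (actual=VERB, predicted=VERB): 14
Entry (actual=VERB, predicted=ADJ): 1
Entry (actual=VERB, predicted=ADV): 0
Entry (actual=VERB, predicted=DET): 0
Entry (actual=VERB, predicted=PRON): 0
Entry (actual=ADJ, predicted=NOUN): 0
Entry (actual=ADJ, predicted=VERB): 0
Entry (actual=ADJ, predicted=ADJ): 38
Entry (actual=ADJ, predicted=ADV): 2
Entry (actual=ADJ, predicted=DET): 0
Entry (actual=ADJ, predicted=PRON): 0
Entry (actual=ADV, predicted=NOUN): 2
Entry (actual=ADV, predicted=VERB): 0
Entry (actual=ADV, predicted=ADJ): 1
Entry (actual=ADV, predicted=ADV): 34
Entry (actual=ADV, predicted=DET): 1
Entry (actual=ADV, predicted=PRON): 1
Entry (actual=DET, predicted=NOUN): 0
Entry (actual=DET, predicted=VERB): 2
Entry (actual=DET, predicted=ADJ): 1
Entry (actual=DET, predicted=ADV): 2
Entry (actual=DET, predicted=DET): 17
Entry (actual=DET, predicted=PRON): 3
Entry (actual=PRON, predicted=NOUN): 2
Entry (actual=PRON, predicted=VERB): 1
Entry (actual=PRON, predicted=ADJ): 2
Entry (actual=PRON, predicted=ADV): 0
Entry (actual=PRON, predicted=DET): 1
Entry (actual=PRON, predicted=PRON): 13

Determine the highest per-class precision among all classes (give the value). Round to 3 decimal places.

Per-class precision (TP/(TP+FP)):
  NOUN: TP=21, FP=0+0+2+0+2=4 → 21/25 = 0.8400
  VERB: TP=14, FP=0+0+0+2+1=3 → 14/17 = 0.8235
  ADJ: TP=38, FP=1+1+1+1+2=6 → 38/44 = 0.8636
  ADV: TP=34, FP=3+0+2+2+0=7 → 34/41 = 0.8293
  DET: TP=17, FP=4+0+0+1+1=6 → 17/23 = 0.7391
  PRON: TP=13, FP=4+0+0+1+3=8 → 13/21 = 0.6190
Highest is class 'ADJ' with precision = 0.864.

0.864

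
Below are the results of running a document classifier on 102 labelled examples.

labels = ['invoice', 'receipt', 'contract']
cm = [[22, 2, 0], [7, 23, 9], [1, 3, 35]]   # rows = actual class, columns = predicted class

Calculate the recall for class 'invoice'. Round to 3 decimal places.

0.917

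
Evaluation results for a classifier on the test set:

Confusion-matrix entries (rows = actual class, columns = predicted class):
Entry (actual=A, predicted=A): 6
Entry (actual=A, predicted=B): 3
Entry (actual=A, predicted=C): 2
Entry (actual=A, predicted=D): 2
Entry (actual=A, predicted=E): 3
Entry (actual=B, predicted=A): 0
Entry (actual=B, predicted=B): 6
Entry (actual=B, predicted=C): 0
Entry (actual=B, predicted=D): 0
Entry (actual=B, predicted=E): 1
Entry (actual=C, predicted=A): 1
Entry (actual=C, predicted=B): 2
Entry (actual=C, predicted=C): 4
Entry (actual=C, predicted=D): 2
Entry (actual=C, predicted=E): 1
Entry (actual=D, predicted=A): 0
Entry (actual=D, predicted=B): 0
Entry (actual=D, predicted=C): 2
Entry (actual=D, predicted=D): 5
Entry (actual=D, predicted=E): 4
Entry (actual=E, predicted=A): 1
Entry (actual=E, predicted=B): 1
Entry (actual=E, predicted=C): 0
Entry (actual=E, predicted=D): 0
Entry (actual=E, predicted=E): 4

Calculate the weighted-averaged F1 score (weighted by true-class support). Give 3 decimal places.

0.498

Per-class F1 score (2·TP/(2·TP+FP+FN)):
  A: TP=6, FP=0+1+0+1=2, FN=3+2+2+3=10 → 12/24 = 0.5000
  B: TP=6, FP=3+2+0+1=6, FN=0+0+0+1=1 → 12/19 = 0.6316
  C: TP=4, FP=2+0+2+0=4, FN=1+2+2+1=6 → 8/18 = 0.4444
  D: TP=5, FP=2+0+2+0=4, FN=0+0+2+4=6 → 10/20 = 0.5000
  E: TP=4, FP=3+1+1+4=9, FN=1+1+0+0=2 → 8/19 = 0.4211
Weighted-F1 score = Σ (supportᵢ/N)·F1 scoreᵢ with N=50: (16/50)·0.5000 + (7/50)·0.6316 + (10/50)·0.4444 + (11/50)·0.5000 + (6/50)·0.4211 = 0.498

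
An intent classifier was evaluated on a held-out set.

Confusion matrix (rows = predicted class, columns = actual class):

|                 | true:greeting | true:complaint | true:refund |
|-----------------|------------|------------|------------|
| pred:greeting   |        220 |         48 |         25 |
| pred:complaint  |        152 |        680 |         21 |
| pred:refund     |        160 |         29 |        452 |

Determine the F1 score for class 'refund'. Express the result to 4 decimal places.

Take TP from the diagonal, FP from the rest of the 'refund' prediction marginal, FN from the rest of the 'refund' actual marginal.
F1 score = 2·TP/(2·TP+FP+FN).
refund: TP=452, FP=160+29=189, FN=25+21=46 → 904/1139 = 0.79368

0.7937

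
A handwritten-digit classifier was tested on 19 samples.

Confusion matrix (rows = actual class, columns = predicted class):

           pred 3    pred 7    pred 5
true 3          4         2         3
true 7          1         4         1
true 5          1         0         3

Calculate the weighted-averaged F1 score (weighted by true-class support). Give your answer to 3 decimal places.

Per-class F1 score (2·TP/(2·TP+FP+FN)):
  3: TP=4, FP=1+1=2, FN=2+3=5 → 8/15 = 0.5333
  7: TP=4, FP=2+0=2, FN=1+1=2 → 8/12 = 0.6667
  5: TP=3, FP=3+1=4, FN=1+0=1 → 6/11 = 0.5455
Weighted-F1 score = Σ (supportᵢ/N)·F1 scoreᵢ with N=19: (9/19)·0.5333 + (6/19)·0.6667 + (4/19)·0.5455 = 0.578

0.578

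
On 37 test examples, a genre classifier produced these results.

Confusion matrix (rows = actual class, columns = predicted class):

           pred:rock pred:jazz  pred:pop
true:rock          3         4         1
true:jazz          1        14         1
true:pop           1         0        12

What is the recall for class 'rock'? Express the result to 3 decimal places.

0.375

Treat 'rock' as positive and all other classes as negative.
recall = TP/(TP+FN).
rock: TP=3, FN=4+1=5 → 3/8 = 0.3750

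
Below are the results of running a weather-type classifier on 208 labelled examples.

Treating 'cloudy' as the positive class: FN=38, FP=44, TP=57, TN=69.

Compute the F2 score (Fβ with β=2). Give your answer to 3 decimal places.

Fβ = (1+β²)·TP / ((1+β²)·TP + β²·FN + FP), with β²=4
= 5·57 / (5·57 + 4·38 + 44) = 0.593

0.593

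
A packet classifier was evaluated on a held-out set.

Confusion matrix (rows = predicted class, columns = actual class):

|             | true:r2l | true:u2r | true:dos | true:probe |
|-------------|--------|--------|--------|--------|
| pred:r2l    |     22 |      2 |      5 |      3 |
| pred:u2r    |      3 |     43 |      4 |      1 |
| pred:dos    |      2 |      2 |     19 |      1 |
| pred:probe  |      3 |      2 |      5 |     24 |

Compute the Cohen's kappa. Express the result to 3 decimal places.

Observed agreement pₒ = trace/N = 108/141 = 0.7660
Expected agreement pₑ = Σ (rowᵢ·colᵢ)/N² = (30·32 + 49·51 + 33·24 + 29·34)/141² = 0.2634
κ = (pₒ − pₑ)/(1 − pₑ) = (0.7660 − 0.2634)/(1 − 0.2634) = 0.682

0.682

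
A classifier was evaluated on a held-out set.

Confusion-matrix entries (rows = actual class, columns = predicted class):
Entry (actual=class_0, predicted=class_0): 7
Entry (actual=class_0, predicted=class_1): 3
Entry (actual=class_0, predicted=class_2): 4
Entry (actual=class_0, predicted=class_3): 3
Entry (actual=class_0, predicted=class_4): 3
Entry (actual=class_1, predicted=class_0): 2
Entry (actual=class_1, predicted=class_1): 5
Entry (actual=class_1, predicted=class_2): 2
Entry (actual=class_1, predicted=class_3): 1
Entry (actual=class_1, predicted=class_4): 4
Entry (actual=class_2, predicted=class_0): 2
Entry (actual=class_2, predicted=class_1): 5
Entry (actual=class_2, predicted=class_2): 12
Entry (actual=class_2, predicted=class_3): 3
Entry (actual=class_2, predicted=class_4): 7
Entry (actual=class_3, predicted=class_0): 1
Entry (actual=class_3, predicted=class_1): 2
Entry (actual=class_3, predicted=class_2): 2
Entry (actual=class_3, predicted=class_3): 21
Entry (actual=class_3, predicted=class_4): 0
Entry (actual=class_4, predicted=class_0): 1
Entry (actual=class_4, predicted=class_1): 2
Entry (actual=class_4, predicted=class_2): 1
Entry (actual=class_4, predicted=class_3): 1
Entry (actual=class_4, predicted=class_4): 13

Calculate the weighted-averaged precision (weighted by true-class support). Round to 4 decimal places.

0.5510

Per-class precision (TP/(TP+FP)):
  class_0: TP=7, FP=2+2+1+1=6 → 7/13 = 0.53846
  class_1: TP=5, FP=3+5+2+2=12 → 5/17 = 0.29412
  class_2: TP=12, FP=4+2+2+1=9 → 12/21 = 0.57143
  class_3: TP=21, FP=3+1+3+1=8 → 21/29 = 0.72414
  class_4: TP=13, FP=3+4+7+0=14 → 13/27 = 0.48148
Weighted-precision = Σ (supportᵢ/N)·precisionᵢ with N=107: (20/107)·0.53846 + (14/107)·0.29412 + (29/107)·0.57143 + (26/107)·0.72414 + (18/107)·0.48148 = 0.5510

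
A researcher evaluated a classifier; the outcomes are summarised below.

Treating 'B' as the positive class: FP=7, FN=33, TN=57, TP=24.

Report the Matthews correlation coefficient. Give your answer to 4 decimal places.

0.3564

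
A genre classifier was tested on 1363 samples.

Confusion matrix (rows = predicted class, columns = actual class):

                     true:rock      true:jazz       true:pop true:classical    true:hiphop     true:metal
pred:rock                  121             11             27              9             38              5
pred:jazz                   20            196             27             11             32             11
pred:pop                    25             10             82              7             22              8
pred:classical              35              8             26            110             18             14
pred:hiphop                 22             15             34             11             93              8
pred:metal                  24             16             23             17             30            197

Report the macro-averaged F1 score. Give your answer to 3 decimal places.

0.571

Per-class F1 score (2·TP/(2·TP+FP+FN)):
  rock: TP=121, FP=11+27+9+38+5=90, FN=20+25+35+22+24=126 → 242/458 = 0.5284
  jazz: TP=196, FP=20+27+11+32+11=101, FN=11+10+8+15+16=60 → 392/553 = 0.7089
  pop: TP=82, FP=25+10+7+22+8=72, FN=27+27+26+34+23=137 → 164/373 = 0.4397
  classical: TP=110, FP=35+8+26+18+14=101, FN=9+11+7+11+17=55 → 220/376 = 0.5851
  hiphop: TP=93, FP=22+15+34+11+8=90, FN=38+32+22+18+30=140 → 186/416 = 0.4471
  metal: TP=197, FP=24+16+23+17+30=110, FN=5+11+8+14+8=46 → 394/550 = 0.7164
Macro-F1 score = mean = (0.5284 + 0.7089 + 0.4397 + 0.5851 + 0.4471 + 0.7164) / 6 = 0.571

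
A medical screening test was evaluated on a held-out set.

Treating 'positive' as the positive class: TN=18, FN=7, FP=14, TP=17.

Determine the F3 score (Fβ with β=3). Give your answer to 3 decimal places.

0.688

Fβ = (1+β²)·TP / ((1+β²)·TP + β²·FN + FP), with β²=9
= 10·17 / (10·17 + 9·7 + 14) = 0.688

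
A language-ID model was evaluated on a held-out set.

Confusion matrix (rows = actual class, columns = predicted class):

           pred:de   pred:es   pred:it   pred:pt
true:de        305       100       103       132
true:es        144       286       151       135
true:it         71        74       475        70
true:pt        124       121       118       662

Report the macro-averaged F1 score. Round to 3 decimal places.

Per-class F1 score (2·TP/(2·TP+FP+FN)):
  de: TP=305, FP=144+71+124=339, FN=100+103+132=335 → 610/1284 = 0.4751
  es: TP=286, FP=100+74+121=295, FN=144+151+135=430 → 572/1297 = 0.4410
  it: TP=475, FP=103+151+118=372, FN=71+74+70=215 → 950/1537 = 0.6181
  pt: TP=662, FP=132+135+70=337, FN=124+121+118=363 → 1324/2024 = 0.6542
Macro-F1 score = mean = (0.4751 + 0.4410 + 0.6181 + 0.6542) / 4 = 0.547

0.547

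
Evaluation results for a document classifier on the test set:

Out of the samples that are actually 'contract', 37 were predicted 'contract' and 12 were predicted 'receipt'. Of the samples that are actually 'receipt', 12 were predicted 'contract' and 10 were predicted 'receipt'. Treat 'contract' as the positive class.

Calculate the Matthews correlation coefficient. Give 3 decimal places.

0.210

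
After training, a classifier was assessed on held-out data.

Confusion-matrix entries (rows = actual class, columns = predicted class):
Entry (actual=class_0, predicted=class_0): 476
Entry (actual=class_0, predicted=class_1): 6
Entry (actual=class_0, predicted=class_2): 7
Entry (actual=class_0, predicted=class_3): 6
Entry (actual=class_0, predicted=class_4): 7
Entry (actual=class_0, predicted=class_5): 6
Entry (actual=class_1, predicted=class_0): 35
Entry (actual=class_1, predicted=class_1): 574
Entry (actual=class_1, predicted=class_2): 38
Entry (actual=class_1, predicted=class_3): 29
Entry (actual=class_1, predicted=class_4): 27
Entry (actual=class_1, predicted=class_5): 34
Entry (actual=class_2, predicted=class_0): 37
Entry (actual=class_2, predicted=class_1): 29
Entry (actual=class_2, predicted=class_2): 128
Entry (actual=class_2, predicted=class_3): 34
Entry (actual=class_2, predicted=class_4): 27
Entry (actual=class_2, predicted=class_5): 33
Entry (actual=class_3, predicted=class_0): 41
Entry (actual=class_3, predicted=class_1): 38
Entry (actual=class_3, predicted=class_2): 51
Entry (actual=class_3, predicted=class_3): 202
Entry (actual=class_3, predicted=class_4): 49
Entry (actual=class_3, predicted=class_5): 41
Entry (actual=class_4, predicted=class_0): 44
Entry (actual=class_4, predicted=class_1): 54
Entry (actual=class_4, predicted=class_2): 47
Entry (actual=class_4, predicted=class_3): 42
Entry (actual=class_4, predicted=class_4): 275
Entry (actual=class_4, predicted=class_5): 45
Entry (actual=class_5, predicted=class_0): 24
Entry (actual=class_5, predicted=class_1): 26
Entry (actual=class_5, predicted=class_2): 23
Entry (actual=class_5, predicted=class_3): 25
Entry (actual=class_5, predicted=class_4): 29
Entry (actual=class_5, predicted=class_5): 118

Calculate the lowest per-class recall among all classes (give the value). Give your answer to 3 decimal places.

Per-class recall (TP/(TP+FN)):
  class_0: TP=476, FN=6+7+6+7+6=32 → 476/508 = 0.9370
  class_1: TP=574, FN=35+38+29+27+34=163 → 574/737 = 0.7788
  class_2: TP=128, FN=37+29+34+27+33=160 → 128/288 = 0.4444
  class_3: TP=202, FN=41+38+51+49+41=220 → 202/422 = 0.4787
  class_4: TP=275, FN=44+54+47+42+45=232 → 275/507 = 0.5424
  class_5: TP=118, FN=24+26+23+25+29=127 → 118/245 = 0.4816
Lowest is class 'class_2' with recall = 0.444.

0.444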